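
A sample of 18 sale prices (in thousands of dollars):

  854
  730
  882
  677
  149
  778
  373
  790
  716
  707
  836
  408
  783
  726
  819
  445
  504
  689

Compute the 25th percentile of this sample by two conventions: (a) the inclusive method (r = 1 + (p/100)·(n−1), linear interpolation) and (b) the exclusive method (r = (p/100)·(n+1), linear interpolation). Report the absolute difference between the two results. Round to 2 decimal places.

58.00

Sorted: 149, 373, 408, 445, 504, 677, 689, 707, 716, 726, 730, 778, 783, 790, 819, 836, 854, 882.
n = 18.
(a) r = 5.25; between ranks 5 (504) and 6 (677): 547.25.
(b) r = 4.75; between ranks 4 (445) and 5 (504): 489.25.
|547.25 − 489.25| = 58.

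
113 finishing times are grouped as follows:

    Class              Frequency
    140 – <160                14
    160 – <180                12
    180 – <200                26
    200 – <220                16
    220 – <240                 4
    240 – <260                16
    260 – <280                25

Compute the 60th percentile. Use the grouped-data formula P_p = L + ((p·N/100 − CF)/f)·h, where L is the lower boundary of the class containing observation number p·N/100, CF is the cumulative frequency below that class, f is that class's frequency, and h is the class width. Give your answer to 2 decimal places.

N = 113; target position k = 60/100 · 113 = 67.8.
Cumulative frequencies: 14, 26, 52, 68, 72, 88, 113.
Observation 67.8 falls in the class 200 – <220.
L = 200, CF = 52, f = 16, h = 20.
P60 = 200 + ((67.8 − 52)/16)·20 = 200 + 19.75 = 219.75.

219.75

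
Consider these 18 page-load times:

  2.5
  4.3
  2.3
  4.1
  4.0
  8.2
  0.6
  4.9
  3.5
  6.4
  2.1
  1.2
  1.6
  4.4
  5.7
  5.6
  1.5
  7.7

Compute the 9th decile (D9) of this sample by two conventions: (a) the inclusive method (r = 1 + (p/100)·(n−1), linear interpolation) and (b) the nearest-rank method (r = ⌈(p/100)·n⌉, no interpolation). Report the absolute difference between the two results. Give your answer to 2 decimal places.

0.91

Sorted: 0.6, 1.2, 1.5, 1.6, 2.1, 2.3, 2.5, 3.5, 4.0, 4.1, 4.3, 4.4, 4.9, 5.6, 5.7, 6.4, 7.7, 8.2.
n = 18.
(a) r = 16.3; between ranks 16 (6.4) and 17 (7.7): 6.79.
(b) the nearest-rank method: rank 17 → 7.7.
|6.79 − 7.7| = 0.91.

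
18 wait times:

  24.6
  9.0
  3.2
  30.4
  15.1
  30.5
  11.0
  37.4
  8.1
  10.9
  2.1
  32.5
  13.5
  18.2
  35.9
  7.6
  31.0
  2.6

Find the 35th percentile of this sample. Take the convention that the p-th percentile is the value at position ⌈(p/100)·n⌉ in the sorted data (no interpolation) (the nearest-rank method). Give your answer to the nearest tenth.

Sorted: 2.1, 2.6, 3.2, 7.6, 8.1, 9.0, 10.9, 11.0, 13.5, 15.1, 18.2, 24.6, 30.4, 30.5, 31.0, 32.5, 35.9, 37.4.
n = 18.
Position = ⌈35/100 · 18⌉ = ⌈6.3⌉ = 7.
The value at rank 7 is 10.9.

10.9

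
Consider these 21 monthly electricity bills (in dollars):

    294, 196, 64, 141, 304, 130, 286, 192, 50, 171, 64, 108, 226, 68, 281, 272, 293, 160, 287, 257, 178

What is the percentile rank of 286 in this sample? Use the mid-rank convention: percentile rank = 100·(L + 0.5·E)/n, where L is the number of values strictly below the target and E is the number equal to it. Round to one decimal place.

78.6

Sorted: 50, 64, 64, 68, 108, 130, 141, 160, 171, 178, 192, 196, 226, 257, 272, 281, 286, 287, 293, 294, 304.
Count below 286: L = 16; count equal: E = 1; n = 21.
Percentile rank = 100·(16 + 0.5·1)/21 = 100·16.5/21 = 78.57.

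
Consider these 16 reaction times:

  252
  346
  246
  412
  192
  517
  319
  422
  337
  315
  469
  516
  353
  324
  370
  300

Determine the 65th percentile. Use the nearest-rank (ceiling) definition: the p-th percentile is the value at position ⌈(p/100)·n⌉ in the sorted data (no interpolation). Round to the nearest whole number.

370

Sorted: 192, 246, 252, 300, 315, 319, 324, 337, 346, 353, 370, 412, 422, 469, 516, 517.
n = 16.
Position = ⌈65/100 · 16⌉ = ⌈10.4⌉ = 11.
The value at rank 11 is 370.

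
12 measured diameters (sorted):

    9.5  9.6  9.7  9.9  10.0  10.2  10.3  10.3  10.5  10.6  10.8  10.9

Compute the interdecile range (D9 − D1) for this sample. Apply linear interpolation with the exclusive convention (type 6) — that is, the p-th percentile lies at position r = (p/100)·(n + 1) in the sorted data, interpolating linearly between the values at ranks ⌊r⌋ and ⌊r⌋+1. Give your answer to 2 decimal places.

n = 12.
P10: r = 1.3; ranks 1–2 are 9.5, 9.6; interpolating gives 9.53.
P90: r = 11.7; ranks 11–12 are 10.8, 10.9; interpolating gives 10.87.
Difference: 10.87 − 9.53 = 1.34.

1.34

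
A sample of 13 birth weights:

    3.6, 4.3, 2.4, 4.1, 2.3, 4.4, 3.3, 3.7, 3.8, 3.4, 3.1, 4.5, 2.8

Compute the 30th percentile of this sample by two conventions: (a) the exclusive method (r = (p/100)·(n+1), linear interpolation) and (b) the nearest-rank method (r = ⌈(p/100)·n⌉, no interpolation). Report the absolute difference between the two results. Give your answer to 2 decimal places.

0.04

Sorted: 2.3, 2.4, 2.8, 3.1, 3.3, 3.4, 3.6, 3.7, 3.8, 4.1, 4.3, 4.4, 4.5.
n = 13.
(a) r = 4.2; between ranks 4 (3.1) and 5 (3.3): 3.14.
(b) the nearest-rank method: rank 4 → 3.1.
|3.14 − 3.1| = 0.04.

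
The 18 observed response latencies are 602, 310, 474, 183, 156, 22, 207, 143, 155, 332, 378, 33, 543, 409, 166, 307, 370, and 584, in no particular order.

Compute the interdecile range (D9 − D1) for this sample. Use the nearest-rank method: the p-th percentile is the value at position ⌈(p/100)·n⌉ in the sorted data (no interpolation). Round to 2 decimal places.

551.00

Sorted: 22, 33, 143, 155, 156, 166, 183, 207, 307, 310, 332, 370, 378, 409, 474, 543, 584, 602.
n = 18.
P10: rank ⌈10/100·18⌉ = 2 → 33.
P90: rank ⌈90/100·18⌉ = 17 → 584.
Difference: 584 − 33 = 551.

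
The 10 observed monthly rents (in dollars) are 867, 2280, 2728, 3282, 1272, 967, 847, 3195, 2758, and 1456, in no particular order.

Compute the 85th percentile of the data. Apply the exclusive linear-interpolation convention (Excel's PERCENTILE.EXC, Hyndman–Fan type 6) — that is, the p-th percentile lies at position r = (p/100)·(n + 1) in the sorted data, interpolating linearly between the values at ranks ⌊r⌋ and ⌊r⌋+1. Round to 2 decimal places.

3225.45

Sorted: 847, 867, 967, 1272, 1456, 2280, 2728, 2758, 3195, 3282.
n = 10.
r = (85/100)·(10 + 1) = 9.35.
Rank 9 is 3195 and rank 10 is 3282.
Interpolate: 3195 + 0.35·(3282 − 3195) = 3195 + 0.35·87 = 3225.45.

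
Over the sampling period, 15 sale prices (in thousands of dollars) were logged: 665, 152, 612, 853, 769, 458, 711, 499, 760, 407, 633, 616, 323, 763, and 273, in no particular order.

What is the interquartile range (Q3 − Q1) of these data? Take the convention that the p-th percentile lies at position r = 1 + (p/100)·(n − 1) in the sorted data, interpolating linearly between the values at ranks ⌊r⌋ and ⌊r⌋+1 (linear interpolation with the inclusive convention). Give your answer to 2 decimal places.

Sorted: 152, 273, 323, 407, 458, 499, 612, 616, 633, 665, 711, 760, 763, 769, 853.
n = 15.
P25: r = 4.5; ranks 4–5 are 407, 458; interpolating gives 432.5.
P75: r = 11.5; ranks 11–12 are 711, 760; interpolating gives 735.5.
Difference: 735.5 − 432.5 = 303.

303.00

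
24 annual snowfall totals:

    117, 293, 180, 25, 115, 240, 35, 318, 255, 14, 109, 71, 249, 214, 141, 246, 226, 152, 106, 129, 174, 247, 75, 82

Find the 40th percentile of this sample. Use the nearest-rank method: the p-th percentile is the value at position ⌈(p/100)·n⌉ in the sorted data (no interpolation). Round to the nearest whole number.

Sorted: 14, 25, 35, 71, 75, 82, 106, 109, 115, 117, 129, 141, 152, 174, 180, 214, 226, 240, 246, 247, 249, 255, 293, 318.
n = 24.
Position = ⌈40/100 · 24⌉ = ⌈9.6⌉ = 10.
The value at rank 10 is 117.

117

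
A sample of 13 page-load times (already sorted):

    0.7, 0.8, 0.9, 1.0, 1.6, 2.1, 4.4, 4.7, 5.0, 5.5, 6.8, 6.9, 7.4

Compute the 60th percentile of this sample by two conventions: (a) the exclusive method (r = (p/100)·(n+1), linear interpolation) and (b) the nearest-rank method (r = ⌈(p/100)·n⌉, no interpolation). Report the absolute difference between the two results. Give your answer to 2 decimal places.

0.12

n = 13.
(a) r = 8.4; between ranks 8 (4.7) and 9 (5.0): 4.82.
(b) the nearest-rank method: rank 8 → 4.7.
|4.82 − 4.7| = 0.12.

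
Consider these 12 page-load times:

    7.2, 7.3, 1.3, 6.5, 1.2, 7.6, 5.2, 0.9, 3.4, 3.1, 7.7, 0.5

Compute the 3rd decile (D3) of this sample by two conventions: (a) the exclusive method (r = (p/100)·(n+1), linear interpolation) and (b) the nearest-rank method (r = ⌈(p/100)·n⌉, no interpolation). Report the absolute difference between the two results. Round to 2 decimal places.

0.01

Sorted: 0.5, 0.9, 1.2, 1.3, 3.1, 3.4, 5.2, 6.5, 7.2, 7.3, 7.6, 7.7.
n = 12.
(a) r = 3.9; between ranks 3 (1.2) and 4 (1.3): 1.29.
(b) the nearest-rank method: rank 4 → 1.3.
|1.29 − 1.3| = 0.01.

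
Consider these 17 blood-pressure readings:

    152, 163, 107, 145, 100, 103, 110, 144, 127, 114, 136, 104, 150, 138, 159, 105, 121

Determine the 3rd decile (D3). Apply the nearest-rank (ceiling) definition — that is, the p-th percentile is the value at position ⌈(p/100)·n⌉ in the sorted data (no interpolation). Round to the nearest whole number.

Sorted: 100, 103, 104, 105, 107, 110, 114, 121, 127, 136, 138, 144, 145, 150, 152, 159, 163.
n = 17.
Position = ⌈30/100 · 17⌉ = ⌈5.1⌉ = 6.
The value at rank 6 is 110.

110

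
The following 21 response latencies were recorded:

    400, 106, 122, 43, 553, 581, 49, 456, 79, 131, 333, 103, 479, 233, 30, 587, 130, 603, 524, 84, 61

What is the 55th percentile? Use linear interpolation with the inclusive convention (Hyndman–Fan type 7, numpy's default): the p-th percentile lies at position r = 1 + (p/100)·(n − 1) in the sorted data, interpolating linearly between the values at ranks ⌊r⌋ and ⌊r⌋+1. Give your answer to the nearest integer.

233

Sorted: 30, 43, 49, 61, 79, 84, 103, 106, 122, 130, 131, 233, 333, 400, 456, 479, 524, 553, 581, 587, 603.
n = 21.
r = 1 + (55/100)·(21 − 1) = 1 + 11 = 12.
r is an integer, so P55 is the value at rank 12: 233.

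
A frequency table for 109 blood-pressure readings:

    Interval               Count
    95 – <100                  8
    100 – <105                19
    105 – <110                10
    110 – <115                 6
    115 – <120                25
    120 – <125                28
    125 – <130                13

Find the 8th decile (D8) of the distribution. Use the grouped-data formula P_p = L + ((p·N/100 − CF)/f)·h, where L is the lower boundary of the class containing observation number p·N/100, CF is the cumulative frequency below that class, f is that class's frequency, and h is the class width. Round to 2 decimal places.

123.43

N = 109; target position k = 80/100 · 109 = 87.2.
Cumulative frequencies: 8, 27, 37, 43, 68, 96, 109.
Observation 87.2 falls in the class 120 – <125.
L = 120, CF = 68, f = 28, h = 5.
P80 = 120 + ((87.2 − 68)/28)·5 = 120 + 3.42857 = 123.429.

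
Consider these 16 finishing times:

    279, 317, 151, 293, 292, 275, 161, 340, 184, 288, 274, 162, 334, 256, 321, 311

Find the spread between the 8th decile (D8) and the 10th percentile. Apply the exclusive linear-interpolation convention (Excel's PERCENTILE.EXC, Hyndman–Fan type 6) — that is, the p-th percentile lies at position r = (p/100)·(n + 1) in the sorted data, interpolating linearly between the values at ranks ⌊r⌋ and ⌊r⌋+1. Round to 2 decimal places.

Sorted: 151, 161, 162, 184, 256, 274, 275, 279, 288, 292, 293, 311, 317, 321, 334, 340.
n = 16.
P10: r = 1.7; ranks 1–2 are 151, 161; interpolating gives 158.
P80: r = 13.6; ranks 13–14 are 317, 321; interpolating gives 319.4.
Difference: 319.4 − 158 = 161.4.

161.40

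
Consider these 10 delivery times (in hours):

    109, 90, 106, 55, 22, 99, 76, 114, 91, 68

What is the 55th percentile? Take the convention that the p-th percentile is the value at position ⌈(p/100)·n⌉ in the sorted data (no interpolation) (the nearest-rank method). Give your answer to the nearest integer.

91

Sorted: 22, 55, 68, 76, 90, 91, 99, 106, 109, 114.
n = 10.
Position = ⌈55/100 · 10⌉ = ⌈5.5⌉ = 6.
The value at rank 6 is 91.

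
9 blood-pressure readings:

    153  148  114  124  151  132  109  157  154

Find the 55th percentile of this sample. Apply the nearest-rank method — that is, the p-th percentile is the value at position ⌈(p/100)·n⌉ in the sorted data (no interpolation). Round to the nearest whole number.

Sorted: 109, 114, 124, 132, 148, 151, 153, 154, 157.
n = 9.
Position = ⌈55/100 · 9⌉ = ⌈4.95⌉ = 5.
The value at rank 5 is 148.

148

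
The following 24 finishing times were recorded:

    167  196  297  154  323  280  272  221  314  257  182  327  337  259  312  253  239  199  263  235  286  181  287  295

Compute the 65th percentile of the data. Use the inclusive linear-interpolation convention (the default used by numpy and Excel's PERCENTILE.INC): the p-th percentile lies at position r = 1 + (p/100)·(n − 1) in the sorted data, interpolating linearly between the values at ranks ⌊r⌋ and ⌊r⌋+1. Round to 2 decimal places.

Sorted: 154, 167, 181, 182, 196, 199, 221, 235, 239, 253, 257, 259, 263, 272, 280, 286, 287, 295, 297, 312, 314, 323, 327, 337.
n = 24.
r = 1 + (65/100)·(24 − 1) = 1 + 14.95 = 15.95.
Rank 15 is 280 and rank 16 is 286.
Interpolate: 280 + 0.95·(286 − 280) = 280 + 0.95·6 = 285.7.

285.70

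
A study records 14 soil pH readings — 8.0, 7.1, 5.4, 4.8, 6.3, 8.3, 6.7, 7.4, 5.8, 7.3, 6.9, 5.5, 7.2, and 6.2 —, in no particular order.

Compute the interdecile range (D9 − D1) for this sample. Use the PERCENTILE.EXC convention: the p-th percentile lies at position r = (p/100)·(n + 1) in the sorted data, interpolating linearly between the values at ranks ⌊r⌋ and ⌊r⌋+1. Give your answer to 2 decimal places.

Sorted: 4.8, 5.4, 5.5, 5.8, 6.2, 6.3, 6.7, 6.9, 7.1, 7.2, 7.3, 7.4, 8.0, 8.3.
n = 14.
P10: r = 1.5; ranks 1–2 are 4.8, 5.4; interpolating gives 5.1.
P90: r = 13.5; ranks 13–14 are 8.0, 8.3; interpolating gives 8.15.
Difference: 8.15 − 5.1 = 3.05.

3.05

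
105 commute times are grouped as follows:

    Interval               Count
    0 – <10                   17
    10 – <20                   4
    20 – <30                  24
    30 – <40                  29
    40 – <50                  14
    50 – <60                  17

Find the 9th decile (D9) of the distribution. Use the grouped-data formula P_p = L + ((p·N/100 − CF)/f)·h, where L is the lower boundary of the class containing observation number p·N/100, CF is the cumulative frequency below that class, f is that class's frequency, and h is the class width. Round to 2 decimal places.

53.82

N = 105; target position k = 90/100 · 105 = 94.5.
Cumulative frequencies: 17, 21, 45, 74, 88, 105.
Observation 94.5 falls in the class 50 – <60.
L = 50, CF = 88, f = 17, h = 10.
P90 = 50 + ((94.5 − 88)/17)·10 = 50 + 3.82353 = 53.8235.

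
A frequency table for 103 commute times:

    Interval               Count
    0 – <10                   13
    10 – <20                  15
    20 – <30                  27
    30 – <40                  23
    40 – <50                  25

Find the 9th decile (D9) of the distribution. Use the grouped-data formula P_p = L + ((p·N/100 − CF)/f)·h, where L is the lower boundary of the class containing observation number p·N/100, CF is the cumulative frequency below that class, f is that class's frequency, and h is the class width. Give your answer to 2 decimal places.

45.88

N = 103; target position k = 90/100 · 103 = 92.7.
Cumulative frequencies: 13, 28, 55, 78, 103.
Observation 92.7 falls in the class 40 – <50.
L = 40, CF = 78, f = 25, h = 10.
P90 = 40 + ((92.7 − 78)/25)·10 = 40 + 5.88 = 45.88.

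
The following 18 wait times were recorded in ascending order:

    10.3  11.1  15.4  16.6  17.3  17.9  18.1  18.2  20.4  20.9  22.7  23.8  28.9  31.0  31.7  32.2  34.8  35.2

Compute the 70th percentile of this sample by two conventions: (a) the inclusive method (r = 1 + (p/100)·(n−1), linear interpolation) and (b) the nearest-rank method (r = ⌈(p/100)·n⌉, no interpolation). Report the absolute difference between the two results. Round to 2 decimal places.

0.51

n = 18.
(a) r = 12.9; between ranks 12 (23.8) and 13 (28.9): 28.39.
(b) the nearest-rank method: rank 13 → 28.9.
|28.39 − 28.9| = 0.51.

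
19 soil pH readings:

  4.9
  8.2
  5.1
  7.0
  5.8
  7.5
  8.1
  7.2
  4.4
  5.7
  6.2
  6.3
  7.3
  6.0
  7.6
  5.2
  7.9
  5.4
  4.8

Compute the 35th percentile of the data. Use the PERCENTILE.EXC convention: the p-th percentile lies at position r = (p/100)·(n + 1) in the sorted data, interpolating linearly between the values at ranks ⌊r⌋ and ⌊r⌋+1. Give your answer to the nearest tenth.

5.7

Sorted: 4.4, 4.8, 4.9, 5.1, 5.2, 5.4, 5.7, 5.8, 6.0, 6.2, 6.3, 7.0, 7.2, 7.3, 7.5, 7.6, 7.9, 8.1, 8.2.
n = 19.
r = (35/100)·(19 + 1) = 7.
r is an integer, so P35 is the value at rank 7: 5.7.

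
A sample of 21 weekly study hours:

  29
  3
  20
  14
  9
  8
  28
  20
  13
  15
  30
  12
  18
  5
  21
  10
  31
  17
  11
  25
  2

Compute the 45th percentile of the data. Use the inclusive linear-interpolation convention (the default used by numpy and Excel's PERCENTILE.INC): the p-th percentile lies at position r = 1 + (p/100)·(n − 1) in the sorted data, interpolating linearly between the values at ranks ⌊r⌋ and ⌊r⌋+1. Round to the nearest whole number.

Sorted: 2, 3, 5, 8, 9, 10, 11, 12, 13, 14, 15, 17, 18, 20, 20, 21, 25, 28, 29, 30, 31.
n = 21.
r = 1 + (45/100)·(21 − 1) = 1 + 9 = 10.
r is an integer, so P45 is the value at rank 10: 14.

14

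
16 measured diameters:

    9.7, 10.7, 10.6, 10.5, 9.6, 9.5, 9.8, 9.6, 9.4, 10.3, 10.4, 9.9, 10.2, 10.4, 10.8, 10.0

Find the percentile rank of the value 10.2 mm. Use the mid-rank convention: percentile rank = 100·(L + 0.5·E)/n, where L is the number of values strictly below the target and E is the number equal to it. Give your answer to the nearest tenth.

53.1

Sorted: 9.4, 9.5, 9.6, 9.6, 9.7, 9.8, 9.9, 10.0, 10.2, 10.3, 10.4, 10.4, 10.5, 10.6, 10.7, 10.8.
Count below 10.2: L = 8; count equal: E = 1; n = 16.
Percentile rank = 100·(8 + 0.5·1)/16 = 100·8.5/16 = 53.12.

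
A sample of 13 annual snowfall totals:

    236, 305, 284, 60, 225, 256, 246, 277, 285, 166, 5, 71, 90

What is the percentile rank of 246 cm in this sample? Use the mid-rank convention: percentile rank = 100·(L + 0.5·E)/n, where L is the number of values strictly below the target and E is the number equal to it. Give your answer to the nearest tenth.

Sorted: 5, 60, 71, 90, 166, 225, 236, 246, 256, 277, 284, 285, 305.
Count below 246: L = 7; count equal: E = 1; n = 13.
Percentile rank = 100·(7 + 0.5·1)/13 = 100·7.5/13 = 57.69.

57.7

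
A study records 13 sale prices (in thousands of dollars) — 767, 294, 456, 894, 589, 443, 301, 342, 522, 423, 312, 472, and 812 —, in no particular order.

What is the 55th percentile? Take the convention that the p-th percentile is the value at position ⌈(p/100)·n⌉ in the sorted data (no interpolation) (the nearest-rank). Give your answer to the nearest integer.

Sorted: 294, 301, 312, 342, 423, 443, 456, 472, 522, 589, 767, 812, 894.
n = 13.
Position = ⌈55/100 · 13⌉ = ⌈7.15⌉ = 8.
The value at rank 8 is 472.

472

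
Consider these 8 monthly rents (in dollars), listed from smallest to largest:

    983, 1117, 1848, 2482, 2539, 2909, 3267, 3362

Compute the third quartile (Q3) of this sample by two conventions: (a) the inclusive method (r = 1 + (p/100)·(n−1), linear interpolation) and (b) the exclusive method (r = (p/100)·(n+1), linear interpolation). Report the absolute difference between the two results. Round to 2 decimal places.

179.00

n = 8.
(a) r = 6.25; between ranks 6 (2909) and 7 (3267): 2998.5.
(b) r = 6.75; between ranks 6 (2909) and 7 (3267): 3177.5.
|2998.5 − 3177.5| = 179.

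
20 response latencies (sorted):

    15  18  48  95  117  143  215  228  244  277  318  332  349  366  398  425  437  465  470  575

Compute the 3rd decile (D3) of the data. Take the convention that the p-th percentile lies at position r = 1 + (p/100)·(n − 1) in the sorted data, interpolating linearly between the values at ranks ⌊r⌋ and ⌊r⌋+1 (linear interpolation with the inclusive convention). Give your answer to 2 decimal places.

n = 20.
r = 1 + (30/100)·(20 − 1) = 1 + 5.7 = 6.7.
Rank 6 is 143 and rank 7 is 215.
Interpolate: 143 + 0.7·(215 − 143) = 143 + 0.7·72 = 193.4.

193.40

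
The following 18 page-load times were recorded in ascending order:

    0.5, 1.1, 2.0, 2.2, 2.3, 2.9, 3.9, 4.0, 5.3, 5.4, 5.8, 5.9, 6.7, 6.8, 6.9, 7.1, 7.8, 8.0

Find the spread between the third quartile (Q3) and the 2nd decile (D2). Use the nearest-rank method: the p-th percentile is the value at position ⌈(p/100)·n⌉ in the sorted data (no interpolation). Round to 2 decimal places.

4.60

n = 18.
P20: rank ⌈20/100·18⌉ = 4 → 2.2.
P75: rank ⌈75/100·18⌉ = 14 → 6.8.
Difference: 6.8 − 2.2 = 4.6.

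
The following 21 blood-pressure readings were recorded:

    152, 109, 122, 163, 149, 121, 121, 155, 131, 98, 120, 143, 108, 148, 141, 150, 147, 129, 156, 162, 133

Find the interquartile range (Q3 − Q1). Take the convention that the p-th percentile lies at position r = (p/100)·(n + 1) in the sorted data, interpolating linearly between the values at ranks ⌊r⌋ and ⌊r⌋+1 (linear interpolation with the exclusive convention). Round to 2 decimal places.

Sorted: 98, 108, 109, 120, 121, 121, 122, 129, 131, 133, 141, 143, 147, 148, 149, 150, 152, 155, 156, 162, 163.
n = 21.
P25: r = 5.5; ranks 5–6 are 121, 121; interpolating gives 121.
P75: r = 16.5; ranks 16–17 are 150, 152; interpolating gives 151.
Difference: 151 − 121 = 30.

30.00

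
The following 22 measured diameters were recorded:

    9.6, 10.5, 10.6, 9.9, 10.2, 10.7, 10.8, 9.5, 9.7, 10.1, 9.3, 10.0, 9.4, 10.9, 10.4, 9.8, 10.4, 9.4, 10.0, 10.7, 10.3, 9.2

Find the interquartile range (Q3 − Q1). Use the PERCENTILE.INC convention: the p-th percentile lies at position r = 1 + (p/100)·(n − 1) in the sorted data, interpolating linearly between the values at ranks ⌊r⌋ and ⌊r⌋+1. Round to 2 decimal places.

0.85

Sorted: 9.2, 9.3, 9.4, 9.4, 9.5, 9.6, 9.7, 9.8, 9.9, 10.0, 10.0, 10.1, 10.2, 10.3, 10.4, 10.4, 10.5, 10.6, 10.7, 10.7, 10.8, 10.9.
n = 22.
P25: r = 6.25; ranks 6–7 are 9.6, 9.7; interpolating gives 9.625.
P75: r = 16.75; ranks 16–17 are 10.4, 10.5; interpolating gives 10.475.
Difference: 10.475 − 9.625 = 0.85.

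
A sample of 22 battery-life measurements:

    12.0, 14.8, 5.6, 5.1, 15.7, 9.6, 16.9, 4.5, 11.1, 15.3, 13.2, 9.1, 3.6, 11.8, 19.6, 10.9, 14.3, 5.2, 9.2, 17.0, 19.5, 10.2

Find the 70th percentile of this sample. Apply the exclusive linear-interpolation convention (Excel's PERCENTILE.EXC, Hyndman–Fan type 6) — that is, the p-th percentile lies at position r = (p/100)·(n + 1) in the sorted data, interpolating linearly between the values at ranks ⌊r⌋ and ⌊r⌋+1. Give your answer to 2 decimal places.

Sorted: 3.6, 4.5, 5.1, 5.2, 5.6, 9.1, 9.2, 9.6, 10.2, 10.9, 11.1, 11.8, 12.0, 13.2, 14.3, 14.8, 15.3, 15.7, 16.9, 17.0, 19.5, 19.6.
n = 22.
r = (70/100)·(22 + 1) = 16.1.
Rank 16 is 14.8 and rank 17 is 15.3.
Interpolate: 14.8 + 0.1·(15.3 − 14.8) = 14.8 + 0.1·0.5 = 14.85.

14.85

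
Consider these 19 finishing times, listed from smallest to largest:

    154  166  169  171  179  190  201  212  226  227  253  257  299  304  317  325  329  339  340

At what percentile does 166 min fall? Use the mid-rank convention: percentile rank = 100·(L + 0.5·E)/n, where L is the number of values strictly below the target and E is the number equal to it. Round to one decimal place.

Count below 166: L = 1; count equal: E = 1; n = 19.
Percentile rank = 100·(1 + 0.5·1)/19 = 100·1.5/19 = 7.895.

7.9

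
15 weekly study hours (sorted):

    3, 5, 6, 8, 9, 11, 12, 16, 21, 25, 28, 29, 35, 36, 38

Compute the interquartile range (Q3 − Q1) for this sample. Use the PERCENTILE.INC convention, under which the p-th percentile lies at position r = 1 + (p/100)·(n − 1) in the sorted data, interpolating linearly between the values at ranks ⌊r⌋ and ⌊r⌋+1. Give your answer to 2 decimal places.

n = 15.
P25: r = 4.5; ranks 4–5 are 8, 9; interpolating gives 8.5.
P75: r = 11.5; ranks 11–12 are 28, 29; interpolating gives 28.5.
Difference: 28.5 − 8.5 = 20.

20.00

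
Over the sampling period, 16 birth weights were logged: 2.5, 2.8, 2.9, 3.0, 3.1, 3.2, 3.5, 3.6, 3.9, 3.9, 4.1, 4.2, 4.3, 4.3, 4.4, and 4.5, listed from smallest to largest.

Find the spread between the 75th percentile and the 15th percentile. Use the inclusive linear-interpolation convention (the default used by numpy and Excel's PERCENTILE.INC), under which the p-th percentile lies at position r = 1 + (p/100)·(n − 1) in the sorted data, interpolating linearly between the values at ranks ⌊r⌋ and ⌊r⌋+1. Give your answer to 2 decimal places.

1.30

n = 16.
P15: r = 3.25; ranks 3–4 are 2.9, 3.0; interpolating gives 2.925.
P75: r = 12.25; ranks 12–13 are 4.2, 4.3; interpolating gives 4.225.
Difference: 4.225 − 2.925 = 1.3.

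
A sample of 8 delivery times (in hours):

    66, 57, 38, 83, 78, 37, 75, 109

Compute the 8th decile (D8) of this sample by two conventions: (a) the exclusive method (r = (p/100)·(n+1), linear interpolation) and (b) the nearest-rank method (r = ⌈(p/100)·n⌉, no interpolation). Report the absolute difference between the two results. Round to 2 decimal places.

5.20

Sorted: 37, 38, 57, 66, 75, 78, 83, 109.
n = 8.
(a) r = 7.2; between ranks 7 (83) and 8 (109): 88.2.
(b) the nearest-rank method: rank 7 → 83.
|88.2 − 83| = 5.2.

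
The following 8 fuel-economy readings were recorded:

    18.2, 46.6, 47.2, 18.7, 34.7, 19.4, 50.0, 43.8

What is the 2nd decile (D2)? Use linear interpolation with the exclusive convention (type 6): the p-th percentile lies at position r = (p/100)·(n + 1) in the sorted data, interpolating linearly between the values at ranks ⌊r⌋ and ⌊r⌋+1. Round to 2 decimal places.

18.60

Sorted: 18.2, 18.7, 19.4, 34.7, 43.8, 46.6, 47.2, 50.0.
n = 8.
r = (20/100)·(8 + 1) = 1.8.
Rank 1 is 18.2 and rank 2 is 18.7.
Interpolate: 18.2 + 0.8·(18.7 − 18.2) = 18.2 + 0.8·0.5 = 18.6.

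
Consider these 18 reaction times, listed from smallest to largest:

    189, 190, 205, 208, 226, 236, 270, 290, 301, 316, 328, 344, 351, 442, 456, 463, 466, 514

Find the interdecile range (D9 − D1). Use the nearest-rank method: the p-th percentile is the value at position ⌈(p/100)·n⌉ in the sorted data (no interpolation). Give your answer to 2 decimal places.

276.00

n = 18.
P10: rank ⌈10/100·18⌉ = 2 → 190.
P90: rank ⌈90/100·18⌉ = 17 → 466.
Difference: 466 − 190 = 276.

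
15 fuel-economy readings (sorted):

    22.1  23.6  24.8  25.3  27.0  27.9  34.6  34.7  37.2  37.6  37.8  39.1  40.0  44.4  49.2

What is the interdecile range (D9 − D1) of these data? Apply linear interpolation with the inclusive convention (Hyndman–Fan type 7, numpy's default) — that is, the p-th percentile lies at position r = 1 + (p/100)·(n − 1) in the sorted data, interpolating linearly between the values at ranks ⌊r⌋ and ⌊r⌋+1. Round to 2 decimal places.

18.56

n = 15.
P10: r = 2.4; ranks 2–3 are 23.6, 24.8; interpolating gives 24.08.
P90: r = 13.6; ranks 13–14 are 40.0, 44.4; interpolating gives 42.64.
Difference: 42.64 − 24.08 = 18.56.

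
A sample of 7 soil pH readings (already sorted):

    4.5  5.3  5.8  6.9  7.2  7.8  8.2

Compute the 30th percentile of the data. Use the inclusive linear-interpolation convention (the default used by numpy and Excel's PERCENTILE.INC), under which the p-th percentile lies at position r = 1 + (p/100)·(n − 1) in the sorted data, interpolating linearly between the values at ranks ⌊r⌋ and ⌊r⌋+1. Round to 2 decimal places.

5.70

n = 7.
r = 1 + (30/100)·(7 − 1) = 1 + 1.8 = 2.8.
Rank 2 is 5.3 and rank 3 is 5.8.
Interpolate: 5.3 + 0.8·(5.8 − 5.3) = 5.3 + 0.8·0.5 = 5.7.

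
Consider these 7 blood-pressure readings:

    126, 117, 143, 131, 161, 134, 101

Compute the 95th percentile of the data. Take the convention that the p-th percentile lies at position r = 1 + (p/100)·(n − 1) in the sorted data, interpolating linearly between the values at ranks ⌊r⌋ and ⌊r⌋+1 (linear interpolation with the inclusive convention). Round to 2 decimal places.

Sorted: 101, 117, 126, 131, 134, 143, 161.
n = 7.
r = 1 + (95/100)·(7 − 1) = 1 + 5.7 = 6.7.
Rank 6 is 143 and rank 7 is 161.
Interpolate: 143 + 0.7·(161 − 143) = 143 + 0.7·18 = 155.6.

155.60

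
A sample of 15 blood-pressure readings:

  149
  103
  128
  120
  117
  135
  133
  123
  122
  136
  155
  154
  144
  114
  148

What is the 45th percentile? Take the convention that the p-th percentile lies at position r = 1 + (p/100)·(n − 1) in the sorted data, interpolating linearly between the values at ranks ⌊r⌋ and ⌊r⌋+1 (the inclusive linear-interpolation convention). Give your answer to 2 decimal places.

Sorted: 103, 114, 117, 120, 122, 123, 128, 133, 135, 136, 144, 148, 149, 154, 155.
n = 15.
r = 1 + (45/100)·(15 − 1) = 1 + 6.3 = 7.3.
Rank 7 is 128 and rank 8 is 133.
Interpolate: 128 + 0.3·(133 − 128) = 128 + 0.3·5 = 129.5.

129.50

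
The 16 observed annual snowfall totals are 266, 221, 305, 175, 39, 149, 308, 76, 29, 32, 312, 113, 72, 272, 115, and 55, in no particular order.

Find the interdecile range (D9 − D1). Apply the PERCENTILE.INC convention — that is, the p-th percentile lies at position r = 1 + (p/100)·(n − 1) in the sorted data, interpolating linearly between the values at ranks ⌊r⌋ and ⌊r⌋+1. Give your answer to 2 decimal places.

271.00

Sorted: 29, 32, 39, 55, 72, 76, 113, 115, 149, 175, 221, 266, 272, 305, 308, 312.
n = 16.
P10: r = 2.5; ranks 2–3 are 32, 39; interpolating gives 35.5.
P90: r = 14.5; ranks 14–15 are 305, 308; interpolating gives 306.5.
Difference: 306.5 − 35.5 = 271.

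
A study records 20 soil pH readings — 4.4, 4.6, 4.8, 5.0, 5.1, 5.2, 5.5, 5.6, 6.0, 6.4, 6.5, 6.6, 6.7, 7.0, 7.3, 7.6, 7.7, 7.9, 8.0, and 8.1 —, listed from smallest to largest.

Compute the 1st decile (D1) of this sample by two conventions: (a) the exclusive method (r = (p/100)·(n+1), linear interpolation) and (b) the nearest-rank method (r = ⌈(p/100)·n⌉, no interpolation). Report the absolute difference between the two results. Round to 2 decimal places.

0.02

n = 20.
(a) r = 2.1; between ranks 2 (4.6) and 3 (4.8): 4.62.
(b) the nearest-rank method: rank 2 → 4.6.
|4.62 − 4.6| = 0.02.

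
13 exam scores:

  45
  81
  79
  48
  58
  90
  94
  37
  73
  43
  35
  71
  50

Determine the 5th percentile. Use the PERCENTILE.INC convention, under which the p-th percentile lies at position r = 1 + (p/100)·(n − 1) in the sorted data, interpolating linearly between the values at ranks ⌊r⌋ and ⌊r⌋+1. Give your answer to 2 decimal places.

Sorted: 35, 37, 43, 45, 48, 50, 58, 71, 73, 79, 81, 90, 94.
n = 13.
r = 1 + (5/100)·(13 − 1) = 1 + 0.6 = 1.6.
Rank 1 is 35 and rank 2 is 37.
Interpolate: 35 + 0.6·(37 − 35) = 35 + 0.6·2 = 36.2.

36.20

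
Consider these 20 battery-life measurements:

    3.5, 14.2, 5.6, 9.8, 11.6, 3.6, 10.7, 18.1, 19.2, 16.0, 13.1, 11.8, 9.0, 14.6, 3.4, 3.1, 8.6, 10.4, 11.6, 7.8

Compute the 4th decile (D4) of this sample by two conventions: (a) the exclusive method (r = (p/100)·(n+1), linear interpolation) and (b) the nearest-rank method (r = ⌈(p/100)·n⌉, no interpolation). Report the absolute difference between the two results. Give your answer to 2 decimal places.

0.32

Sorted: 3.1, 3.4, 3.5, 3.6, 5.6, 7.8, 8.6, 9.0, 9.8, 10.4, 10.7, 11.6, 11.6, 11.8, 13.1, 14.2, 14.6, 16.0, 18.1, 19.2.
n = 20.
(a) r = 8.4; between ranks 8 (9.0) and 9 (9.8): 9.32.
(b) the nearest-rank method: rank 8 → 9.
|9.32 − 9| = 0.32.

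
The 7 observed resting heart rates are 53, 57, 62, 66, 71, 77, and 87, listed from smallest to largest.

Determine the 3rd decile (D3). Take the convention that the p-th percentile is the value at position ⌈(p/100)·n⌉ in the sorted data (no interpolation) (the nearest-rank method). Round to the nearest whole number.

n = 7.
Position = ⌈30/100 · 7⌉ = ⌈2.1⌉ = 3.
The value at rank 3 is 62.

62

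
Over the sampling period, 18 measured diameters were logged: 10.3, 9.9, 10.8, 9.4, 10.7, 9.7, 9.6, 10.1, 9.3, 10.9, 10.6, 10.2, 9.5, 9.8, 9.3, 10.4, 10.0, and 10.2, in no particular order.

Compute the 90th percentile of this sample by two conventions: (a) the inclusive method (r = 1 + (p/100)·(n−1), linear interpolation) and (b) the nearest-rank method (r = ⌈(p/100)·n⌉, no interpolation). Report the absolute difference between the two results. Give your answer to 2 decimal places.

Sorted: 9.3, 9.3, 9.4, 9.5, 9.6, 9.7, 9.8, 9.9, 10.0, 10.1, 10.2, 10.2, 10.3, 10.4, 10.6, 10.7, 10.8, 10.9.
n = 18.
(a) r = 16.3; between ranks 16 (10.7) and 17 (10.8): 10.73.
(b) the nearest-rank method: rank 17 → 10.8.
|10.73 − 10.8| = 0.07.

0.07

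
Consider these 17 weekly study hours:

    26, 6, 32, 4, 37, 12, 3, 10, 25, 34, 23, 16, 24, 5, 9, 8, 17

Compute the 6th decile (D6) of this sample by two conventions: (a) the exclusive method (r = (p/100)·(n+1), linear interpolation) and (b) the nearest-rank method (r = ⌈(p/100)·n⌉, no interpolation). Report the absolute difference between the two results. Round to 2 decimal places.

1.20

Sorted: 3, 4, 5, 6, 8, 9, 10, 12, 16, 17, 23, 24, 25, 26, 32, 34, 37.
n = 17.
(a) r = 10.8; between ranks 10 (17) and 11 (23): 21.8.
(b) the nearest-rank method: rank 11 → 23.
|21.8 − 23| = 1.2.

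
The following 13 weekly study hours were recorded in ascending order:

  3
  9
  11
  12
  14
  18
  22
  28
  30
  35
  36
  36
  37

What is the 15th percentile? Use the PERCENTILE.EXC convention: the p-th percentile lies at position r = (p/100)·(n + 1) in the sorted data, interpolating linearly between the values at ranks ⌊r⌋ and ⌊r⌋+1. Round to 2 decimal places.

n = 13.
r = (15/100)·(13 + 1) = 2.1.
Rank 2 is 9 and rank 3 is 11.
Interpolate: 9 + 0.1·(11 − 9) = 9 + 0.1·2 = 9.2.

9.20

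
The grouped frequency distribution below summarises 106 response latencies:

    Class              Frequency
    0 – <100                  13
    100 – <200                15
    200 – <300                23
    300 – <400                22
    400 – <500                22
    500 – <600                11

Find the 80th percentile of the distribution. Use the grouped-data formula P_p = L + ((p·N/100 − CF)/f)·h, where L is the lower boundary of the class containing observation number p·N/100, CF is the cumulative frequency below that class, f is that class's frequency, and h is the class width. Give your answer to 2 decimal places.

N = 106; target position k = 80/100 · 106 = 84.8.
Cumulative frequencies: 13, 28, 51, 73, 95, 106.
Observation 84.8 falls in the class 400 – <500.
L = 400, CF = 73, f = 22, h = 100.
P80 = 400 + ((84.8 − 73)/22)·100 = 400 + 53.6364 = 453.636.

453.64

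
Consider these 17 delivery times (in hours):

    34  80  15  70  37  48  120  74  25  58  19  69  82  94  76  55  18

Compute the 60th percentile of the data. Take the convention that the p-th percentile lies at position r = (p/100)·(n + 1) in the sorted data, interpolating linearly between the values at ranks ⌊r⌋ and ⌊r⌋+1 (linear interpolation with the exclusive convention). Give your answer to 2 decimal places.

Sorted: 15, 18, 19, 25, 34, 37, 48, 55, 58, 69, 70, 74, 76, 80, 82, 94, 120.
n = 17.
r = (60/100)·(17 + 1) = 10.8.
Rank 10 is 69 and rank 11 is 70.
Interpolate: 69 + 0.8·(70 − 69) = 69 + 0.8·1 = 69.8.

69.80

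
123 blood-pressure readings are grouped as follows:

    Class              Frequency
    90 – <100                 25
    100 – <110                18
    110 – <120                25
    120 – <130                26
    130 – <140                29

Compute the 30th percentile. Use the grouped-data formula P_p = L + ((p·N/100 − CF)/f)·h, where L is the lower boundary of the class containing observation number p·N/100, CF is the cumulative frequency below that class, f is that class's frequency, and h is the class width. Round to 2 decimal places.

106.61

N = 123; target position k = 30/100 · 123 = 36.9.
Cumulative frequencies: 25, 43, 68, 94, 123.
Observation 36.9 falls in the class 100 – <110.
L = 100, CF = 25, f = 18, h = 10.
P30 = 100 + ((36.9 − 25)/18)·10 = 100 + 6.61111 = 106.611.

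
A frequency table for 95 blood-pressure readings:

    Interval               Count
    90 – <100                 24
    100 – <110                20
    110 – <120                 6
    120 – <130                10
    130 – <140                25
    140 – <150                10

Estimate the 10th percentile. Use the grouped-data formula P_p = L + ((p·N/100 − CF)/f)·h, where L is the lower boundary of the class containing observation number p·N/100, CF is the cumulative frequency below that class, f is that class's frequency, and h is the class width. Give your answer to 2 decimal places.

N = 95; target position k = 10/100 · 95 = 9.5.
Cumulative frequencies: 24, 44, 50, 60, 85, 95.
Observation 9.5 falls in the class 90 – <100.
L = 90, CF = 0, f = 24, h = 10.
P10 = 90 + ((9.5 − 0)/24)·10 = 90 + 3.95833 = 93.9583.

93.96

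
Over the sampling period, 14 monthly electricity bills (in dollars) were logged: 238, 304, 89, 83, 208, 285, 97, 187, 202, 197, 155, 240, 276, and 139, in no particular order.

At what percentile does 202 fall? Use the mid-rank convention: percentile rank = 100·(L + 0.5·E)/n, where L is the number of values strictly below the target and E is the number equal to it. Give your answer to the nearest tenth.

Sorted: 83, 89, 97, 139, 155, 187, 197, 202, 208, 238, 240, 276, 285, 304.
Count below 202: L = 7; count equal: E = 1; n = 14.
Percentile rank = 100·(7 + 0.5·1)/14 = 100·7.5/14 = 53.57.

53.6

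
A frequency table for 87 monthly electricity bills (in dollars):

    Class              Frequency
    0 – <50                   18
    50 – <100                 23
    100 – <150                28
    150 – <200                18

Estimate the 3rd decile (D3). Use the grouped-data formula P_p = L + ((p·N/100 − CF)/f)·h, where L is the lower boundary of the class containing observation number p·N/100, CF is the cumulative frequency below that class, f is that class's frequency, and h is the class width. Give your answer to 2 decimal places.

67.61

N = 87; target position k = 30/100 · 87 = 26.1.
Cumulative frequencies: 18, 41, 69, 87.
Observation 26.1 falls in the class 50 – <100.
L = 50, CF = 18, f = 23, h = 50.
P30 = 50 + ((26.1 − 18)/23)·50 = 50 + 17.6087 = 67.6087.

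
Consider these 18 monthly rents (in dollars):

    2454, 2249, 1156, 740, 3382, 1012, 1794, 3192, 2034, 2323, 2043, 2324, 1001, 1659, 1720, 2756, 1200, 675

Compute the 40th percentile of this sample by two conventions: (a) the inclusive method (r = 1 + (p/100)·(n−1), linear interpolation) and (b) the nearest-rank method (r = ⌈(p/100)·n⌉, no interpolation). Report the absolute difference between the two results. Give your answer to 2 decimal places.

12.20

Sorted: 675, 740, 1001, 1012, 1156, 1200, 1659, 1720, 1794, 2034, 2043, 2249, 2323, 2324, 2454, 2756, 3192, 3382.
n = 18.
(a) r = 7.8; between ranks 7 (1659) and 8 (1720): 1707.8.
(b) the nearest-rank method: rank 8 → 1720.
|1707.8 − 1720| = 12.2.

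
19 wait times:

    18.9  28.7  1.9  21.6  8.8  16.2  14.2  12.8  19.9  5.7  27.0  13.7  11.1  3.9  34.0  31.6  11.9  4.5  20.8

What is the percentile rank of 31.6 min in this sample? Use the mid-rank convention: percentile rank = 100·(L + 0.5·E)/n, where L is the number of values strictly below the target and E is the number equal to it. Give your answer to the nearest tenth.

Sorted: 1.9, 3.9, 4.5, 5.7, 8.8, 11.1, 11.9, 12.8, 13.7, 14.2, 16.2, 18.9, 19.9, 20.8, 21.6, 27.0, 28.7, 31.6, 34.0.
Count below 31.6: L = 17; count equal: E = 1; n = 19.
Percentile rank = 100·(17 + 0.5·1)/19 = 100·17.5/19 = 92.11.

92.1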